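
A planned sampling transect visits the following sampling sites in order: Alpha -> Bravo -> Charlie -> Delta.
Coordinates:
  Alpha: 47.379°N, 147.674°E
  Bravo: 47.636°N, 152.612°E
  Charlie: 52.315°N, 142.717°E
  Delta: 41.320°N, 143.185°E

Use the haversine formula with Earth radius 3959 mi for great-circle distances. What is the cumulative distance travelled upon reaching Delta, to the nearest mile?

1536 mi

Leg distances:
Alpha→Bravo: 231.1 mi  (cumulative 231.1 mi)
Bravo→Charlie: 545.0 mi  (cumulative 776.1 mi)
Charlie→Delta: 760.0 mi  (cumulative 1536.2 mi)
Cumulative distance at Delta ≈ 1536 mi.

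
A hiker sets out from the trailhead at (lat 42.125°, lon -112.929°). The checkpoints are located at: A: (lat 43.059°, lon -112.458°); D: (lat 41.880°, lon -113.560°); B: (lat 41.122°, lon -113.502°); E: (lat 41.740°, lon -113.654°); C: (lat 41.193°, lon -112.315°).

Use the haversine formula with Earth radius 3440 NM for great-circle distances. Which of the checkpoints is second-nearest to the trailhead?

E

Distances from the trailhead ((lat 42.125°, lon -112.929°)):
D: 31.8 NM
E: 39.8 NM
A: 59.8 NM
C: 62.4 NM
B: 65.5 NM
The second-nearest is E at 39.8 NM.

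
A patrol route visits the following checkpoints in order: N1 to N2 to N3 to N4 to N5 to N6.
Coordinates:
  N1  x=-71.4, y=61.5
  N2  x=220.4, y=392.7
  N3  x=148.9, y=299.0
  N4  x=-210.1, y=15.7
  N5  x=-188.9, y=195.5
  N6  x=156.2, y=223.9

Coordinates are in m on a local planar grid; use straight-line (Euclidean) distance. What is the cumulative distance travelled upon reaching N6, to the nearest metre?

Leg distances:
N1→N2: 441.4 m  (cumulative 441.4 m)
N2→N3: 117.9 m  (cumulative 559.3 m)
N3→N4: 457.3 m  (cumulative 1016.6 m)
N4→N5: 181.0 m  (cumulative 1197.6 m)
N5→N6: 346.3 m  (cumulative 1543.9 m)
Cumulative distance at N6 ≈ 1544 m.

1544 m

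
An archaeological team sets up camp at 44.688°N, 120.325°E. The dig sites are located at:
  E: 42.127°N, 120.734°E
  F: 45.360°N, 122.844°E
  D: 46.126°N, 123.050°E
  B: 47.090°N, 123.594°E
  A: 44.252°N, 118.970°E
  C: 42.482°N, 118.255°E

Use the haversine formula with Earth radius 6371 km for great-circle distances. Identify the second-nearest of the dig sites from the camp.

Distance to each, sorted:
A: 117.9 km
F: 211.6 km
D: 266.1 km
E: 286.7 km
C: 296.6 km
B: 367.8 km
The second-nearest is F at 211.6 km.

F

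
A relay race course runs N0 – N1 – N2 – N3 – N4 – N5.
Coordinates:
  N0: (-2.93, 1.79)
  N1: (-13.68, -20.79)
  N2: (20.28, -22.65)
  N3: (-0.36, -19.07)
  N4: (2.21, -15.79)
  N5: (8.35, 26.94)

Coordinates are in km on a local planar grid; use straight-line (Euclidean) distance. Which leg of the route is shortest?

N3–N4

Leg distances:
N0→N1: 25.0 km
N1→N2: 34.0 km
N2→N3: 20.9 km
N3→N4: 4.2 km
N4→N5: 43.2 km
The shortest leg is N3–N4 at 4.2 km.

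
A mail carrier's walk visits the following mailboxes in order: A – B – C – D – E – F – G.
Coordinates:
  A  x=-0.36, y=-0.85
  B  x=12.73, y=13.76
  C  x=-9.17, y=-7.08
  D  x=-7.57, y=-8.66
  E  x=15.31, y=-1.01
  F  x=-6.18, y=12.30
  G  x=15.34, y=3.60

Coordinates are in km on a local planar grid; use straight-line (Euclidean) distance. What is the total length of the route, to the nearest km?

125 km

Leg distances:
A→B: 19.6 km  (cumulative 19.6 km)
B→C: 30.2 km  (cumulative 49.8 km)
C→D: 2.2 km  (cumulative 52.1 km)
D→E: 24.1 km  (cumulative 76.2 km)
E→F: 25.3 km  (cumulative 101.5 km)
F→G: 23.2 km  (cumulative 124.7 km)
Total route length ≈ 125 km.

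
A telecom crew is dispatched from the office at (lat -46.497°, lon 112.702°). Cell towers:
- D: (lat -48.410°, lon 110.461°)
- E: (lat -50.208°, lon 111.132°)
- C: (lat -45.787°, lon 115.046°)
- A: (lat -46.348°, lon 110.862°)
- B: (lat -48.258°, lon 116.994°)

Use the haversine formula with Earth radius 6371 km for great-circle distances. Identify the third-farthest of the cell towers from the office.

Distance to each, sorted:
E: 428.6 km
B: 377.8 km
D: 271.3 km
C: 197.1 km
A: 142.0 km
The third-farthest is D at 271.3 km.

D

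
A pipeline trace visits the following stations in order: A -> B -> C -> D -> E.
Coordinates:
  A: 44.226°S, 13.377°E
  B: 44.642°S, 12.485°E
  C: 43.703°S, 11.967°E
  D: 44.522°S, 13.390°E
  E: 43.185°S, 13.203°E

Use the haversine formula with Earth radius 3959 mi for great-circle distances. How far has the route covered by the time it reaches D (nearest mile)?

Leg distances:
A→B: 52.6 mi  (cumulative 52.6 mi)
B→C: 69.8 mi  (cumulative 122.3 mi)
C→D: 90.5 mi  (cumulative 212.8 mi)
Cumulative distance at D ≈ 213 mi.

213 mi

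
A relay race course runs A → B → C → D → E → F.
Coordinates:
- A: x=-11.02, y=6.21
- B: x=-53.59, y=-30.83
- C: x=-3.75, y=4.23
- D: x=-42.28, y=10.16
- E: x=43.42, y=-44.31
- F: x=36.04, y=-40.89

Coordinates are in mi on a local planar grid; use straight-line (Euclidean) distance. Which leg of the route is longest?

Leg distances:
A→B: 56.4 mi
B→C: 60.9 mi
C→D: 39.0 mi
D→E: 101.5 mi
E→F: 8.1 mi
The longest leg is D–E at 101.5 mi.

D–E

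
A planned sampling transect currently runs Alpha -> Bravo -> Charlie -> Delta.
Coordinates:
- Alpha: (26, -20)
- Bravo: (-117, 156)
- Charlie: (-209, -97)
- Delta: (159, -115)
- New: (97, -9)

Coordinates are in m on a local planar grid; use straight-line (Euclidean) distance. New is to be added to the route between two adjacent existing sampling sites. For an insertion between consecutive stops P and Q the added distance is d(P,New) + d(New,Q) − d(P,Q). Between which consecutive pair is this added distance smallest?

Added distance for inserting New between each consecutive pair:
Alpha–Bravo: 115.3 m
Bravo–Charlie: 319.4 m
Charlie–Delta: 72.8 m
Smallest added distance is 72.8 m, inserting between Charlie and Delta.

between Charlie and Delta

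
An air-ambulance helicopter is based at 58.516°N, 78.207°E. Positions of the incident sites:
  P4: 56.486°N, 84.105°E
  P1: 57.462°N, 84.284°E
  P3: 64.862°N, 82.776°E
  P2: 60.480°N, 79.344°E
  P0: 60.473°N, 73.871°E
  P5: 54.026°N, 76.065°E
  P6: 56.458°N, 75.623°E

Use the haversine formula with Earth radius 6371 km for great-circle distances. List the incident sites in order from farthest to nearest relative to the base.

Distances from the base:
P3 64.862°N, 82.776°E: 745.2 km
P5 54.026°N, 76.065°E: 516.4 km
P4 56.486°N, 84.105°E: 418.2 km
P1 57.462°N, 84.284°E: 376.7 km
P0 60.473°N, 73.871°E: 327.4 km
P6 56.458°N, 75.623°E: 276.0 km
P2 60.480°N, 79.344°E: 227.6 km

P3, P5, P4, P1, P0, P6, P2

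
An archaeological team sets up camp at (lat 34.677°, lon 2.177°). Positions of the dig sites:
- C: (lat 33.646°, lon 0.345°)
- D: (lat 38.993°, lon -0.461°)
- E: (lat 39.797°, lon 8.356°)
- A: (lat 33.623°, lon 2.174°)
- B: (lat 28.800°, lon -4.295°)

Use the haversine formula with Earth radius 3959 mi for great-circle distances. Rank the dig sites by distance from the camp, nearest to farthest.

Computing each great-circle distance from (lat 34.677°, lon 2.177°):
A (lat 33.623°, lon 2.174°): 72.8 mi
C (lat 33.646°, lon 0.345°): 126.7 mi
D (lat 38.993°, lon -0.461°): 332.0 mi
E (lat 39.797°, lon 8.356°): 490.4 mi
B (lat 28.800°, lon -4.295°): 556.1 mi

A, C, D, E, B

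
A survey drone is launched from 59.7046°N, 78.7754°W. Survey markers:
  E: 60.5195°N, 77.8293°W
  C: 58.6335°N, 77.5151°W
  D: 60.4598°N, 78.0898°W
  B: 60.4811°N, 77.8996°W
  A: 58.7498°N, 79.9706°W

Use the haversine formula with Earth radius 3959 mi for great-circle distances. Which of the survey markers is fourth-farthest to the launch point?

B

Distances from the launch point (59.7046°N, 78.7754°W):
C: 86.4 mi
A: 78.3 mi
E: 65.1 mi
B: 61.6 mi
D: 57.3 mi
The fourth-farthest is B at 61.6 mi.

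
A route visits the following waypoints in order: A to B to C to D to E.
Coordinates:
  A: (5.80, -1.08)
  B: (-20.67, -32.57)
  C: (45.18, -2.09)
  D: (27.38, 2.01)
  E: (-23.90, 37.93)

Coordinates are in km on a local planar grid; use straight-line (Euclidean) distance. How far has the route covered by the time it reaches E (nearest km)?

Leg distances:
A→B: 41.1 km  (cumulative 41.1 km)
B→C: 72.6 km  (cumulative 113.7 km)
C→D: 18.3 km  (cumulative 132.0 km)
D→E: 62.6 km  (cumulative 194.6 km)
Cumulative distance at E ≈ 195 km.

195 km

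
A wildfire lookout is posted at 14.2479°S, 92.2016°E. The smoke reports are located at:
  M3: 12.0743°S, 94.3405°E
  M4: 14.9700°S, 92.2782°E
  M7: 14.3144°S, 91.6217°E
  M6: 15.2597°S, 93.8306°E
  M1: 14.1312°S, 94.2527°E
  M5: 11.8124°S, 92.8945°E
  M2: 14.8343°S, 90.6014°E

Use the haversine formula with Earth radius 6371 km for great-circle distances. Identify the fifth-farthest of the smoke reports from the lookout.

Distance to each, sorted:
M3: 334.7 km
M5: 281.0 km
M1: 221.5 km
M6: 208.2 km
M2: 184.2 km
M4: 80.7 km
M7: 62.9 km
The fifth-farthest is M2 at 184.2 km.

M2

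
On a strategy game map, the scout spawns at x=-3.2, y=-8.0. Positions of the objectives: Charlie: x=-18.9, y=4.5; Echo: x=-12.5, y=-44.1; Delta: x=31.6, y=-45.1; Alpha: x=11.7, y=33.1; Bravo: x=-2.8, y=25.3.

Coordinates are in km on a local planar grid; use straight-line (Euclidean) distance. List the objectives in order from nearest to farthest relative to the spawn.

Charlie, Bravo, Echo, Alpha, Delta

Computing each straight-line distance from x=-3.2, y=-8.0:
Charlie x=-18.9, y=4.5: 20.1 km
Bravo x=-2.8, y=25.3: 33.3 km
Echo x=-12.5, y=-44.1: 37.3 km
Alpha x=11.7, y=33.1: 43.7 km
Delta x=31.6, y=-45.1: 50.9 km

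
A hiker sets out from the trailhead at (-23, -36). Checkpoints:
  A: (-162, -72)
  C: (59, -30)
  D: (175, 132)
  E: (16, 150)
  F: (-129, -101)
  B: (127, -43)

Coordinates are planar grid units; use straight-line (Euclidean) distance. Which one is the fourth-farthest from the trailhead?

A

Distance to each, sorted:
D: 259.7
E: 190.0
B: 150.2
A: 143.6
F: 124.3
C: 82.2
The fourth-farthest is A at 143.6.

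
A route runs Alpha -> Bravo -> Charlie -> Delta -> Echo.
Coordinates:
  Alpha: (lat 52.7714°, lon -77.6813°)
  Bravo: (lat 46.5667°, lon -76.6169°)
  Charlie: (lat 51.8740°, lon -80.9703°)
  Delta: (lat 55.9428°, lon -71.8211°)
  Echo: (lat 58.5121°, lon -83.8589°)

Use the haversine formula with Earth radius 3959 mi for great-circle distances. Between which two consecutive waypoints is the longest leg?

Delta–Echo

Leg distances:
Alpha→Bravo: 431.4 mi
Bravo→Charlie: 415.9 mi
Charlie→Delta: 466.0 mi
Delta→Echo: 483.2 mi
The longest leg is Delta–Echo at 483.2 mi.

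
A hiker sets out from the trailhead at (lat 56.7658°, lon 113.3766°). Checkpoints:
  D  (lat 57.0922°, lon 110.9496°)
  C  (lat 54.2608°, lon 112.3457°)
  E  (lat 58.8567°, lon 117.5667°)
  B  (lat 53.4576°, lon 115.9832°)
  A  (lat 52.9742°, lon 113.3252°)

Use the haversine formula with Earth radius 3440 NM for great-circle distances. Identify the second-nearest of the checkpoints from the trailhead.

C

Distance to each, sorted:
D: 81.9 NM
C: 154.4 NM
E: 183.6 NM
B: 217.8 NM
A: 227.7 NM
The second-nearest is C at 154.4 NM.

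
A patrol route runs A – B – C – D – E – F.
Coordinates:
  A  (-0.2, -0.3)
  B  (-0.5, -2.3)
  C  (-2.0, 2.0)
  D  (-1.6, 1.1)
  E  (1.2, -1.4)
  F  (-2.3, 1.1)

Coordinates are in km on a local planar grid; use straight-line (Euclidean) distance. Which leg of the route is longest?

Leg distances:
A→B: 2.0 km
B→C: 4.6 km
C→D: 1.0 km
D→E: 3.8 km
E→F: 4.3 km
The longest leg is B–C at 4.6 km.

B–C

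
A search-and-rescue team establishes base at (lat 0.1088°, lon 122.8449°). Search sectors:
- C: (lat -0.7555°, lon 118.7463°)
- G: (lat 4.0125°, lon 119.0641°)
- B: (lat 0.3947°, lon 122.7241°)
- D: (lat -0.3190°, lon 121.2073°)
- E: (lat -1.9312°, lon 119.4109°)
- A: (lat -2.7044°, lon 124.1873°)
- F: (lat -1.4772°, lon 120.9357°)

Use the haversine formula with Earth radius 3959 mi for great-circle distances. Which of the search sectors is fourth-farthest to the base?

A

Distance to each, sorted:
G: 375.4 mi
C: 289.4 mi
E: 276.0 mi
A: 215.4 mi
F: 171.5 mi
D: 117.0 mi
B: 21.4 mi
The fourth-farthest is A at 215.4 mi.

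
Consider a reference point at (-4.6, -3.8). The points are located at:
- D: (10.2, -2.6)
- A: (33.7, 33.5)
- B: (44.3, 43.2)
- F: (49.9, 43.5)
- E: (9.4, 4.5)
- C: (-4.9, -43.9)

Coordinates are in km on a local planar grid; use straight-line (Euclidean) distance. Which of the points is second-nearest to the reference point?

Distances from the reference point ((-4.6, -3.8)):
D: 14.8 km
E: 16.3 km
C: 40.1 km
A: 53.5 km
B: 67.8 km
F: 72.2 km
The second-nearest is E at 16.3 km.

E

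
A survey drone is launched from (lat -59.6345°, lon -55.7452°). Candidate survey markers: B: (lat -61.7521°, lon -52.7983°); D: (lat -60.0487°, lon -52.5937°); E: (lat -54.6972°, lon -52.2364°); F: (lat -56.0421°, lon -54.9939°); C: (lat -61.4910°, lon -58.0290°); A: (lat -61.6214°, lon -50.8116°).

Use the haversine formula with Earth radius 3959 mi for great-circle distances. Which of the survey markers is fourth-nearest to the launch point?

Distances from the launch point ((lat -59.6345°, lon -55.7452°)):
D: 113.1 mi
C: 149.9 mi
B: 177.0 mi
A: 216.2 mi
F: 249.8 mi
E: 365.5 mi
The fourth-nearest is A at 216.2 mi.

A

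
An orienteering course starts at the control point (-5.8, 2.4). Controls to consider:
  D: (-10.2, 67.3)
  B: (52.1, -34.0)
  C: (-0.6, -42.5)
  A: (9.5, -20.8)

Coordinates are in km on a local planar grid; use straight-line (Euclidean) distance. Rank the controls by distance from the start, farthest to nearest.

Distance from the start at (-5.8, 2.4) to each:
B (52.1, -34.0): 68.4 km
D (-10.2, 67.3): 65.0 km
C (-0.6, -42.5): 45.2 km
A (9.5, -20.8): 27.8 km

B, D, C, A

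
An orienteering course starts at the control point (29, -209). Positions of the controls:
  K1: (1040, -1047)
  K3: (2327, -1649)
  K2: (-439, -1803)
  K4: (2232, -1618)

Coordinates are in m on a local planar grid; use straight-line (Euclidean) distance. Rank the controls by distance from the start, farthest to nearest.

Distance from the start at (29, -209) to each:
K3 (2327, -1649): 2711.9 m
K4 (2232, -1618): 2615.1 m
K2 (-439, -1803): 1661.3 m
K1 (1040, -1047): 1313.2 m

K3, K4, K2, K1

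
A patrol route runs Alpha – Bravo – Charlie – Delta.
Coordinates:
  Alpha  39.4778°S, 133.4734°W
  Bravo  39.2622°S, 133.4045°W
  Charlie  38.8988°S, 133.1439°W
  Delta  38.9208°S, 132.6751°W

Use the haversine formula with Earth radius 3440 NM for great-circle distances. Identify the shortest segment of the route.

Leg distances:
Alpha→Bravo: 13.3 NM
Bravo→Charlie: 25.0 NM
Charlie→Delta: 21.9 NM
The shortest leg is Alpha–Bravo at 13.3 NM.

Alpha–Bravo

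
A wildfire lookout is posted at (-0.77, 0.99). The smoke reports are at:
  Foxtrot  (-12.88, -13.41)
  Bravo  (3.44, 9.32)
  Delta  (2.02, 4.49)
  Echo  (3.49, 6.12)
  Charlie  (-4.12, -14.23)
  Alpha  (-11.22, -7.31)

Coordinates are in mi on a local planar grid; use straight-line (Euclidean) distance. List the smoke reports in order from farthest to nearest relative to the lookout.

Distance from the lookout at (-0.77, 0.99) to each:
Foxtrot (-12.88, -13.41): 18.8 mi
Charlie (-4.12, -14.23): 15.6 mi
Alpha (-11.22, -7.31): 13.3 mi
Bravo (3.44, 9.32): 9.3 mi
Echo (3.49, 6.12): 6.7 mi
Delta (2.02, 4.49): 4.5 mi

Foxtrot, Charlie, Alpha, Bravo, Echo, Delta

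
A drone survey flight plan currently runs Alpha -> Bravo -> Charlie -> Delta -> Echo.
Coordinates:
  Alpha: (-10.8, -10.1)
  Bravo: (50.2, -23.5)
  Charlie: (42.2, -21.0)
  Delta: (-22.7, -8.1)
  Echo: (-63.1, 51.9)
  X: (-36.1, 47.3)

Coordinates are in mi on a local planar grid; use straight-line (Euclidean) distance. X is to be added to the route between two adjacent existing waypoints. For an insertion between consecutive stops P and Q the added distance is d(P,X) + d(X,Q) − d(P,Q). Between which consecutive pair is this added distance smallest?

between Delta and Echo

Added distance for inserting X between each consecutive pair:
Alpha–Bravo: 111.9 mi
Bravo–Charlie: 207.1 mi
Charlie–Delta: 94.7 mi
Delta–Echo: 12.1 mi
Smallest added distance is 12.1 mi, inserting between Delta and Echo.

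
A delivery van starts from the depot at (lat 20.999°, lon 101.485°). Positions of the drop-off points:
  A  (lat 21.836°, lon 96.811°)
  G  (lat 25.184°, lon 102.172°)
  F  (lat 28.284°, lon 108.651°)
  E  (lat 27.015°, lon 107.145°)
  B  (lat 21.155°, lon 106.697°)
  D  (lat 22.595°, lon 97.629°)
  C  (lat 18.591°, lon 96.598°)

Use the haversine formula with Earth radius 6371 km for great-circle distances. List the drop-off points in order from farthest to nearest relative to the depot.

Computing each great-circle distance from (lat 20.999°, lon 101.485°):
F (lat 28.284°, lon 108.651°): 1086.0 km
E (lat 27.015°, lon 107.145°): 881.8 km
C (lat 18.591°, lon 96.598°): 577.1 km
B (lat 21.155°, lon 106.697°): 541.0 km
A (lat 21.836°, lon 96.811°): 492.7 km
G (lat 25.184°, lon 102.172°): 470.6 km
D (lat 22.595°, lon 97.629°): 435.8 km

F, E, C, B, A, G, D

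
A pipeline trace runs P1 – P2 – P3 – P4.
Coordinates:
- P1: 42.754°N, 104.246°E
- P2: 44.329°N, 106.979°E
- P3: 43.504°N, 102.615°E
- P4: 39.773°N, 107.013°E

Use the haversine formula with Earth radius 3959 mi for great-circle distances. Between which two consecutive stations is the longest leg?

Leg distances:
P1→P2: 174.9 mi
P2→P3: 224.5 mi
P3→P4: 343.5 mi
The longest leg is P3–P4 at 343.5 mi.

P3–P4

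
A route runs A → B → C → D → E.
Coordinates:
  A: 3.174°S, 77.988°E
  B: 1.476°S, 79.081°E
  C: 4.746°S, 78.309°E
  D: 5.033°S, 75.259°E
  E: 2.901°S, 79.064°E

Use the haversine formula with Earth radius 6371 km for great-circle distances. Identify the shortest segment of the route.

A–B

Leg distances:
A→B: 224.5 km
B→C: 373.6 km
C→D: 339.4 km
D→E: 484.1 km
The shortest leg is A–B at 224.5 km.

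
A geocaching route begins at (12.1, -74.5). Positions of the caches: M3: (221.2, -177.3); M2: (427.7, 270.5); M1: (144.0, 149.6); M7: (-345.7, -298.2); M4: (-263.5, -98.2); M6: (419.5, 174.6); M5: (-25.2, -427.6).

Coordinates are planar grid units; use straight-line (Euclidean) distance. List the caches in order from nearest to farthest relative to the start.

M3, M1, M4, M5, M7, M6, M2

Computing each straight-line distance from (12.1, -74.5):
M3 (221.2, -177.3): 233.0
M1 (144.0, 149.6): 260.0
M4 (-263.5, -98.2): 276.6
M5 (-25.2, -427.6): 355.1
M7 (-345.7, -298.2): 422.0
M6 (419.5, 174.6): 477.5
M2 (427.7, 270.5): 540.1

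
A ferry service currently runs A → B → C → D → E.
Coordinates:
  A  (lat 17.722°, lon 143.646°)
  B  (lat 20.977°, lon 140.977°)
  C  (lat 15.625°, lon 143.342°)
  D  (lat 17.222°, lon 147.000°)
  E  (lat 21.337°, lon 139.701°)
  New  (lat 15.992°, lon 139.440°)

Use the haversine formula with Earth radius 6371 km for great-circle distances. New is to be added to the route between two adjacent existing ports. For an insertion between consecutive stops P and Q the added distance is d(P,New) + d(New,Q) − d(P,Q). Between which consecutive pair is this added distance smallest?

between B and C

Added distance for inserting New between each consecutive pair:
A–B: 607.1 km
B–C: 351.6 km
C–D: 807.8 km
D–E: 519.9 km
Smallest added distance is 351.6 km, inserting between B and C.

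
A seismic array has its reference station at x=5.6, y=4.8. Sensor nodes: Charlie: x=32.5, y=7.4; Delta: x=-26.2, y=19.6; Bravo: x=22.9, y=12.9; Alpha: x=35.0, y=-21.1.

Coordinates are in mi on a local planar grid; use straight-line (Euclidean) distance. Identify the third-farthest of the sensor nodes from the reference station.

Distance to each, sorted:
Alpha: 39.2 mi
Delta: 35.1 mi
Charlie: 27.0 mi
Bravo: 19.1 mi
The third-farthest is Charlie at 27.0 mi.

Charlie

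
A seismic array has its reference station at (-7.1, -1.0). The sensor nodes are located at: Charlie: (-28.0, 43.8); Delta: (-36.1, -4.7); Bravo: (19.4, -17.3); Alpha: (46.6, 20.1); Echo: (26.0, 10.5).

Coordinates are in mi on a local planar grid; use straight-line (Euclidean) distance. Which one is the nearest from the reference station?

Delta

Distances from the reference station ((-7.1, -1.0)):
Delta: 29.2 mi
Bravo: 31.1 mi
Echo: 35.0 mi
Charlie: 49.4 mi
Alpha: 57.7 mi
The nearest is Delta at 29.2 mi.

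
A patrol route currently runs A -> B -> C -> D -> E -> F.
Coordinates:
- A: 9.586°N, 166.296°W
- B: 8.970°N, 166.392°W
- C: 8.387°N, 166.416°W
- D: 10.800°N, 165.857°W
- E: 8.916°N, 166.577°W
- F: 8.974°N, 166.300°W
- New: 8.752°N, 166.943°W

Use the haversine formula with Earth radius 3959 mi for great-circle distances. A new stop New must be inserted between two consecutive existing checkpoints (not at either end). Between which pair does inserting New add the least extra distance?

between C and D

Added distance for inserting New between each consecutive pair:
A–B: 70.0 mi
B–C: 44.2 mi
C–D: 32.6 mi
D–E: 48.0 mi
E–F: 54.6 mi
Smallest added distance is 32.6 mi, inserting between C and D.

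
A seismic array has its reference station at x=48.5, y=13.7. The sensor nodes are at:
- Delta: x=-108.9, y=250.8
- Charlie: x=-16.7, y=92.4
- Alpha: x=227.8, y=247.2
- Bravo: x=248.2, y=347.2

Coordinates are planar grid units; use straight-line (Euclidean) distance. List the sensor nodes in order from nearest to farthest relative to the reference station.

Charlie, Delta, Alpha, Bravo

Distance from the reference station at x=48.5, y=13.7 to each:
Charlie x=-16.7, y=92.4: 102.2
Delta x=-108.9, y=250.8: 284.6
Alpha x=227.8, y=247.2: 294.4
Bravo x=248.2, y=347.2: 388.7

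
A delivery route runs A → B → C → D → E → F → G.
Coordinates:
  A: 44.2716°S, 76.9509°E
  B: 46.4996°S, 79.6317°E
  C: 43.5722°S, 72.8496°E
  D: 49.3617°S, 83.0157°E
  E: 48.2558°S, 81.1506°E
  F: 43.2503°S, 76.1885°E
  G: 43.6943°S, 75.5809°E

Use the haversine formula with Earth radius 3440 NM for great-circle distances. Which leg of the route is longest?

Leg distances:
A→B: 175.1 NM
B→C: 337.0 NM
C→D: 544.7 NM
D→E: 99.2 NM
E→F: 365.2 NM
F→G: 37.6 NM
The longest leg is C–D at 544.7 NM.

C–D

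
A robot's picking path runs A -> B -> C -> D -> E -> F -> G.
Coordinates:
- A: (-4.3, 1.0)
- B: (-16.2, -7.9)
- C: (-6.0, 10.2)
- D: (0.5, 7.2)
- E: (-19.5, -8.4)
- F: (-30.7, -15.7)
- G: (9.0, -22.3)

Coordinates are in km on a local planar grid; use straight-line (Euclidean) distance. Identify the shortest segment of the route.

Leg distances:
A→B: 14.9 km
B→C: 20.8 km
C→D: 7.2 km
D→E: 25.4 km
E→F: 13.4 km
F→G: 40.2 km
The shortest leg is C–D at 7.2 km.

C–D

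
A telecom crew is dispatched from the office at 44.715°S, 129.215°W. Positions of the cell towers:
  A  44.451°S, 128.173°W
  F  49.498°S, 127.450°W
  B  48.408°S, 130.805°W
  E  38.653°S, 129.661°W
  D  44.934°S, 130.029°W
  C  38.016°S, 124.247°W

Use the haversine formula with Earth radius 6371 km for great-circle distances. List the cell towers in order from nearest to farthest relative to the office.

Computing each great-circle distance from 44.715°S, 129.215°W:
D 44.934°S, 130.029°W: 68.7 km
A 44.451°S, 128.173°W: 87.6 km
B 48.408°S, 130.805°W: 428.2 km
F 49.498°S, 127.450°W: 548.3 km
E 38.653°S, 129.661°W: 675.1 km
C 38.016°S, 124.247°W: 852.1 km

D, A, B, F, E, C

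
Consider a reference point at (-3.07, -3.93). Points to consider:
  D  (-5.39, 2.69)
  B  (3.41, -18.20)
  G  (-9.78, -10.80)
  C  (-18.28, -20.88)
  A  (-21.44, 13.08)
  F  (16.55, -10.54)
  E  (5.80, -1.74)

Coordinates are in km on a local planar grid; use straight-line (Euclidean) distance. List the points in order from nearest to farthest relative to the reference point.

Distance from the reference point at (-3.07, -3.93) to each:
D (-5.39, 2.69): 7.0 km
E (5.80, -1.74): 9.1 km
G (-9.78, -10.80): 9.6 km
B (3.41, -18.20): 15.7 km
F (16.55, -10.54): 20.7 km
C (-18.28, -20.88): 22.8 km
A (-21.44, 13.08): 25.0 km

D, E, G, B, F, C, A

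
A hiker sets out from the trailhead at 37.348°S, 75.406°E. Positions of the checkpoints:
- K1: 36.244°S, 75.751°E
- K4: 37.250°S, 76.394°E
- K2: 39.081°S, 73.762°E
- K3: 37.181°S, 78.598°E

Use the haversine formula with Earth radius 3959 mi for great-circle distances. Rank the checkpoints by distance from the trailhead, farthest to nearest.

K3, K2, K1, K4

Distance from the trailhead at 37.348°S, 75.406°E to each:
K3 37.181°S, 78.598°E: 175.9 mi
K2 39.081°S, 73.762°E: 149.3 mi
K1 36.244°S, 75.751°E: 78.6 mi
K4 37.250°S, 76.394°E: 54.7 mi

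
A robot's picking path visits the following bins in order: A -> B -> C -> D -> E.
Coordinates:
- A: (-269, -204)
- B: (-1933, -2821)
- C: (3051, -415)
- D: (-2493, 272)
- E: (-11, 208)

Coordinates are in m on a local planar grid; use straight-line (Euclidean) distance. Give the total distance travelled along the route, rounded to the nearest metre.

Leg distances:
A→B: 3101.2 m  (cumulative 3101.2 m)
B→C: 5534.4 m  (cumulative 8635.6 m)
C→D: 5586.4 m  (cumulative 14222.0 m)
D→E: 2482.8 m  (cumulative 16704.8 m)
Total route length ≈ 16705 m.

16705 m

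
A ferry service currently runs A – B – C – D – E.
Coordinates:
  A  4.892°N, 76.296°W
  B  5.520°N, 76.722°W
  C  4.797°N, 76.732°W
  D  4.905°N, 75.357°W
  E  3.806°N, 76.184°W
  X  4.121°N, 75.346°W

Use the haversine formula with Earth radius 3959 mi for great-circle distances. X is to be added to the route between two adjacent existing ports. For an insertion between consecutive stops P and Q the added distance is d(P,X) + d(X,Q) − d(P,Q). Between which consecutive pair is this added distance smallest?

Added distance for inserting X between each consecutive pair:
A–B: 167.4 mi
B–C: 191.7 mi
C–D: 65.5 mi
D–E: 21.0 mi
Smallest added distance is 21.0 mi, inserting between D and E.

between D and E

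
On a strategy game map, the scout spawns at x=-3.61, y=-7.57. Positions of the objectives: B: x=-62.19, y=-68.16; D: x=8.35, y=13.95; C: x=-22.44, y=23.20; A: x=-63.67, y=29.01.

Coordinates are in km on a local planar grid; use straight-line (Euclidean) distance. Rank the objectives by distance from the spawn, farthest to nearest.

Distances from the spawn:
B x=-62.19, y=-68.16: 84.3 km
A x=-63.67, y=29.01: 70.3 km
C x=-22.44, y=23.20: 36.1 km
D x=8.35, y=13.95: 24.6 km

B, A, C, D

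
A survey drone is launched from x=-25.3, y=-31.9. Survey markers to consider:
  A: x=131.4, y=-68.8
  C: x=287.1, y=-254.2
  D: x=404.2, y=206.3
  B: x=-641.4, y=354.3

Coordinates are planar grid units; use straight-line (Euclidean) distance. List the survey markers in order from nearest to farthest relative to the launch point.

A, C, D, B

Distances from the launch point:
A x=131.4, y=-68.8: 161.0
C x=287.1, y=-254.2: 383.4
D x=404.2, y=206.3: 491.1
B x=-641.4, y=354.3: 727.1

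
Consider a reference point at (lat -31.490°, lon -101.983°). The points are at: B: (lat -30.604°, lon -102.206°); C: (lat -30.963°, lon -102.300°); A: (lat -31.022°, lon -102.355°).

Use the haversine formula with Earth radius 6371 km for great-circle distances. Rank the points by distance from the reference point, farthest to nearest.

B, C, A

Distances from the reference point:
B (lat -30.604°, lon -102.206°): 100.8 km
C (lat -30.963°, lon -102.300°): 65.9 km
A (lat -31.022°, lon -102.355°): 62.9 km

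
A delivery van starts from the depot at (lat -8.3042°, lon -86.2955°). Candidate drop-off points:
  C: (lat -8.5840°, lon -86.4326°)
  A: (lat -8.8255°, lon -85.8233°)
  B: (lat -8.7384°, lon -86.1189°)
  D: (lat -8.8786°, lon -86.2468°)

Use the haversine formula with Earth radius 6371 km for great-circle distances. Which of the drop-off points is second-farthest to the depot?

Distance to each, sorted:
A: 77.8 km
D: 64.1 km
B: 52.0 km
C: 34.6 km
The second-farthest is D at 64.1 km.

D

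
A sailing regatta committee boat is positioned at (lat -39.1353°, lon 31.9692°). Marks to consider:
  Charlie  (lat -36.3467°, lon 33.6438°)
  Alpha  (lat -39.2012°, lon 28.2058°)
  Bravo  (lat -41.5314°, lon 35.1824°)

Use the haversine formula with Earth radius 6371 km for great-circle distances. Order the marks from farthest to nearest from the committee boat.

Bravo, Charlie, Alpha

Computing each great-circle distance from (lat -39.1353°, lon 31.9692°):
Bravo (lat -41.5314°, lon 35.1824°): 381.0 km
Charlie (lat -36.3467°, lon 33.6438°): 343.2 km
Alpha (lat -39.2012°, lon 28.2058°): 324.5 km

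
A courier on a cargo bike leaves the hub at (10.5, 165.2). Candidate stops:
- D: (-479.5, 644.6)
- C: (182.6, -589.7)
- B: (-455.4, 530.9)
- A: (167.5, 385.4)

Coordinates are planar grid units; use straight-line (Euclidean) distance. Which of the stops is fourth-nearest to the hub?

Distance to each, sorted:
A: 270.4
B: 592.3
D: 685.5
C: 774.3
The fourth-nearest is C at 774.3.

C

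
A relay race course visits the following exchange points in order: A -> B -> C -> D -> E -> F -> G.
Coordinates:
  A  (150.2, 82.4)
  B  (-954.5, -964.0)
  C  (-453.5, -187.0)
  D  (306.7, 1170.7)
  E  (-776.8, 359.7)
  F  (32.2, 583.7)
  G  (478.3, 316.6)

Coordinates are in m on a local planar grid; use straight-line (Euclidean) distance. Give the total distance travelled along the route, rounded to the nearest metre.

6715 m

Leg distances:
A→B: 1521.6 m  (cumulative 1521.6 m)
B→C: 924.5 m  (cumulative 2446.1 m)
C→D: 1556.0 m  (cumulative 4002.2 m)
D→E: 1353.4 m  (cumulative 5355.6 m)
E→F: 839.4 m  (cumulative 6195.0 m)
F→G: 519.9 m  (cumulative 6715.0 m)
Total route length ≈ 6715 m.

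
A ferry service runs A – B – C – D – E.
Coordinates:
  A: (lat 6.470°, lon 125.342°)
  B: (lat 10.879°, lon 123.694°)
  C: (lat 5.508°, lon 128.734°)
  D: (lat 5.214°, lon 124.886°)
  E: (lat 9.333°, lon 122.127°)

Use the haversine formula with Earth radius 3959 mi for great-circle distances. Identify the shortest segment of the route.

Leg distances:
A→B: 324.8 mi
B→C: 506.4 mi
C→D: 265.5 mi
D→E: 341.7 mi
The shortest leg is C–D at 265.5 mi.

C–D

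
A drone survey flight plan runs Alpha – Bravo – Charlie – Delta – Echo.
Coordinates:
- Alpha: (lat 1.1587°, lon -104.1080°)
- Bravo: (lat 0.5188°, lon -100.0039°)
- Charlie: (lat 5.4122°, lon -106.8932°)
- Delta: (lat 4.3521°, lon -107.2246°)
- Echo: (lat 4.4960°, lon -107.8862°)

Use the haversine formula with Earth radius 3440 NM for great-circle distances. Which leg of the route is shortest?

Delta–Echo

Leg distances:
Alpha→Bravo: 249.4 NM
Bravo→Charlie: 506.8 NM
Charlie→Delta: 66.7 NM
Delta→Echo: 40.5 NM
The shortest leg is Delta–Echo at 40.5 NM.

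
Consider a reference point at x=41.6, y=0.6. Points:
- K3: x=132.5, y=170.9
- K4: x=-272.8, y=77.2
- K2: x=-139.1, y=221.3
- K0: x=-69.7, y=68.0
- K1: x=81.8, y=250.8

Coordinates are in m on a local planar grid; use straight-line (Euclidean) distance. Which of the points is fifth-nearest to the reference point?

Distance to each, sorted:
K0: 130.1 m
K3: 193.0 m
K1: 253.4 m
K2: 285.2 m
K4: 323.6 m
The fifth-nearest is K4 at 323.6 m.

K4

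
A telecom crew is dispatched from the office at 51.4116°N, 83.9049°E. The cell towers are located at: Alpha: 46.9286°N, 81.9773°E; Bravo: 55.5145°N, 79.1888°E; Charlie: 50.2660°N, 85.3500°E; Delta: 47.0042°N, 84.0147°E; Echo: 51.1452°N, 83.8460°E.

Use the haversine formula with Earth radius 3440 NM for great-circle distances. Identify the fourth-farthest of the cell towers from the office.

Charlie

Distance to each, sorted:
Bravo: 298.3 NM
Alpha: 279.6 NM
Delta: 264.7 NM
Charlie: 87.9 NM
Echo: 16.1 NM
The fourth-farthest is Charlie at 87.9 NM.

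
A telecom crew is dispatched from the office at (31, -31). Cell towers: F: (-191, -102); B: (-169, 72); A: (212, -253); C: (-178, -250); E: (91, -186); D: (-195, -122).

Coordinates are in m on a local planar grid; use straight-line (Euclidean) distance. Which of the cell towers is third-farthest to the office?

Distance to each, sorted:
C: 302.7 m
A: 286.4 m
D: 243.6 m
F: 233.1 m
B: 225.0 m
E: 166.2 m
The third-farthest is D at 243.6 m.

D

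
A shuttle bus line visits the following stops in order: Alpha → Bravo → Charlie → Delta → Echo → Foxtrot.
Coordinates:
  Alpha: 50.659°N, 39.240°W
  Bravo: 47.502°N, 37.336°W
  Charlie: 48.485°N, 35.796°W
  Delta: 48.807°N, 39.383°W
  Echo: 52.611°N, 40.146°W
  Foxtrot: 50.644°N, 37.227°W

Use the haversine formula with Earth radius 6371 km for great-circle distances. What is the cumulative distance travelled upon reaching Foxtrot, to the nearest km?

Leg distances:
Alpha→Bravo: 377.4 km  (cumulative 377.4 km)
Bravo→Charlie: 158.4 km  (cumulative 535.8 km)
Charlie→Delta: 265.9 km  (cumulative 801.7 km)
Delta→Echo: 426.4 km  (cumulative 1228.1 km)
Echo→Foxtrot: 297.3 km  (cumulative 1525.4 km)
Cumulative distance at Foxtrot ≈ 1525 km.

1525 km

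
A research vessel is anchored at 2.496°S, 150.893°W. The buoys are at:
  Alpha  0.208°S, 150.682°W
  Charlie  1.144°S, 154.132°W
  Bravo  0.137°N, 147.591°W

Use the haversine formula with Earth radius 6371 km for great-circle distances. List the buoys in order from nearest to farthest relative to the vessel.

Computing each great-circle distance from 2.496°S, 150.893°W:
Alpha 0.208°S, 150.682°W: 255.5 km
Charlie 1.144°S, 154.132°W: 390.1 km
Bravo 0.137°N, 147.591°W: 469.5 km

Alpha, Charlie, Bravo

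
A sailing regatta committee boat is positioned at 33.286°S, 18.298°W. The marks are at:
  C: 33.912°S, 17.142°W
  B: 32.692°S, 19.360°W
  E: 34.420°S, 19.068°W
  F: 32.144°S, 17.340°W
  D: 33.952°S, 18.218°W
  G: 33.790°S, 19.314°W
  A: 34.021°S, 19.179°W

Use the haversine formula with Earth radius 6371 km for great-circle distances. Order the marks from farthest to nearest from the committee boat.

Distance from the committee boat at 33.286°S, 18.298°W to each:
F 32.144°S, 17.340°W: 155.4 km
E 34.420°S, 19.068°W: 144.8 km
C 33.912°S, 17.142°W: 127.7 km
B 32.692°S, 19.360°W: 119.1 km
A 34.021°S, 19.179°W: 115.5 km
G 33.790°S, 19.314°W: 109.6 km
D 33.952°S, 18.218°W: 74.4 km

F, E, C, B, A, G, D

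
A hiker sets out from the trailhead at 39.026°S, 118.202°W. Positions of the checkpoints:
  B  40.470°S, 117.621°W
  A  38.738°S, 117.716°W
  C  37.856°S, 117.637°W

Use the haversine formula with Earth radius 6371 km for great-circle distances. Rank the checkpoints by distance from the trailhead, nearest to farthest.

A, C, B

Distances from the trailhead:
A 38.738°S, 117.716°W: 52.9 km
C 37.856°S, 117.637°W: 139.1 km
B 40.470°S, 117.621°W: 168.1 km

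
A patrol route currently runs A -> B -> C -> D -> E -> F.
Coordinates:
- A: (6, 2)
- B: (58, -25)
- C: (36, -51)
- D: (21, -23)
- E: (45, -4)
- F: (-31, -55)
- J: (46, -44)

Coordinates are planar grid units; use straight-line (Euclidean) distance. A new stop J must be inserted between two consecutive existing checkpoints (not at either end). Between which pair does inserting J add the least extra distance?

Added distance for inserting J between each consecutive pair:
A–B: 24.8
B–C: 0.6
C–D: 13.1
D–E: 42.1
E–F: 26.3
Smallest added distance is 0.6, inserting between B and C.

between B and C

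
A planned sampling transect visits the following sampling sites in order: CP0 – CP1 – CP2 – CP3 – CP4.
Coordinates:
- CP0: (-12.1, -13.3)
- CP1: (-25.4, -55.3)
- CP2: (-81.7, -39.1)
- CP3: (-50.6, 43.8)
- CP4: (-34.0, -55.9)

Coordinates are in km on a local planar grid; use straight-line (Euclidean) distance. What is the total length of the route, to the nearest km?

Leg distances:
CP0→CP1: 44.1 km  (cumulative 44.1 km)
CP1→CP2: 58.6 km  (cumulative 102.6 km)
CP2→CP3: 88.5 km  (cumulative 191.2 km)
CP3→CP4: 101.1 km  (cumulative 292.3 km)
Total route length ≈ 292 km.

292 km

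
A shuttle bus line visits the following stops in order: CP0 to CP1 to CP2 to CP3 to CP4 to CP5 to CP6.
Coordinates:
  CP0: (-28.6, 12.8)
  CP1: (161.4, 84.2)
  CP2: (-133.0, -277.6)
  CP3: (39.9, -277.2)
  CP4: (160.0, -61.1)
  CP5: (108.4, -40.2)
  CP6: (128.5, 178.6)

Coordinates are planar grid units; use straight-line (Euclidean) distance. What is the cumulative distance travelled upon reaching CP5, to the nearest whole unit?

Leg distances:
CP0→CP1: 203.0  (cumulative 203.0)
CP1→CP2: 466.4  (cumulative 669.4)
CP2→CP3: 172.9  (cumulative 842.3)
CP3→CP4: 247.2  (cumulative 1089.5)
CP4→CP5: 55.7  (cumulative 1145.2)
Cumulative distance at CP5 ≈ 1145.

1145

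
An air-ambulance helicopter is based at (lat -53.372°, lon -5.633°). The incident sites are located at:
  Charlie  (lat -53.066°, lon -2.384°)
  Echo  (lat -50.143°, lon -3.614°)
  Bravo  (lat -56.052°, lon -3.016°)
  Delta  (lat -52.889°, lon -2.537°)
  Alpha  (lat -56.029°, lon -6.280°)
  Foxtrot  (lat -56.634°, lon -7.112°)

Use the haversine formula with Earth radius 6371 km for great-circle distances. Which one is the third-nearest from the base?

Alpha

Distance to each, sorted:
Delta: 213.4 km
Charlie: 219.0 km
Alpha: 298.4 km
Bravo: 342.1 km
Foxtrot: 374.8 km
Echo: 385.0 km
The third-nearest is Alpha at 298.4 km.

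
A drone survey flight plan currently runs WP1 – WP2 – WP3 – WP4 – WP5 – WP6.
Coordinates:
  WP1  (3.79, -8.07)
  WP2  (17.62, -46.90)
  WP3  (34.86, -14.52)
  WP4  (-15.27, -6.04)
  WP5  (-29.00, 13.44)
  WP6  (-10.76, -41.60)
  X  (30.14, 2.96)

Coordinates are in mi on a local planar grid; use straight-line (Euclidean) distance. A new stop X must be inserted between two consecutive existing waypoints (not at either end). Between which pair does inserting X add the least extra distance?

between WP3 and WP4

Added distance for inserting X between each consecutive pair:
WP1–WP2: 38.8 mi
WP2–WP3: 32.8 mi
WP3–WP4: 13.6 mi
WP4–WP5: 82.5 mi
WP5–WP6: 62.6 mi
Smallest added distance is 13.6 mi, inserting between WP3 and WP4.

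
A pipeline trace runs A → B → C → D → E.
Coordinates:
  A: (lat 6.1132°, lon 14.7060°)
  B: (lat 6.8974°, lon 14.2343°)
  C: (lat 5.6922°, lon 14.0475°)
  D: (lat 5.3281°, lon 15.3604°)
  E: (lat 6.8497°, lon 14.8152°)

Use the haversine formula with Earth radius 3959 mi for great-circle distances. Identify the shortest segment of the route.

Leg distances:
A→B: 63.1 mi
B→C: 84.3 mi
C→D: 93.7 mi
D→E: 111.6 mi
The shortest leg is A–B at 63.1 mi.

A–B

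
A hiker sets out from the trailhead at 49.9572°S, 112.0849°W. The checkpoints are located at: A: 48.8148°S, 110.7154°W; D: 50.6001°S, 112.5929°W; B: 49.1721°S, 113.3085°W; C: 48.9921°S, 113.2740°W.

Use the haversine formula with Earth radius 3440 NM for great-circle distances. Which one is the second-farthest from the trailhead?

C

Distance to each, sorted:
A: 87.0 NM
C: 74.2 NM
B: 67.0 NM
D: 43.2 NM
The second-farthest is C at 74.2 NM.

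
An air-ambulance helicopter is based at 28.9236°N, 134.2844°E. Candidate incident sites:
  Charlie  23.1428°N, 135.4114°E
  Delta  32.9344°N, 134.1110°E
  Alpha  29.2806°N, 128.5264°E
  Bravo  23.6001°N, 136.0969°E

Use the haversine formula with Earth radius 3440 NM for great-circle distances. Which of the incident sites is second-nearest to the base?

Alpha

Distance to each, sorted:
Delta: 241.0 NM
Alpha: 302.8 NM
Bravo: 334.2 NM
Charlie: 352.4 NM
The second-nearest is Alpha at 302.8 NM.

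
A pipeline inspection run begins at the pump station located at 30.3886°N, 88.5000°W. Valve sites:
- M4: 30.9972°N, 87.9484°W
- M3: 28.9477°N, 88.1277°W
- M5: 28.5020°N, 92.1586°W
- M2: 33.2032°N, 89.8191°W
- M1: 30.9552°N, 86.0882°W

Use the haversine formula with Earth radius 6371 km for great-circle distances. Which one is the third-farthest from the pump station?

Distances from the pump station (30.3886°N, 88.5000°W):
M5: 411.7 km
M2: 336.9 km
M1: 239.1 km
M3: 164.2 km
M4: 85.8 km
The third-farthest is M1 at 239.1 km.

M1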